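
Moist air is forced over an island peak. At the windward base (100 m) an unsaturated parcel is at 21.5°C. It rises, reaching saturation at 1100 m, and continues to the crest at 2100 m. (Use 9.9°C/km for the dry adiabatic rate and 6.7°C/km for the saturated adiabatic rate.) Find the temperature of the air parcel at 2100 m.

100 → 1100 m (dry, 9.9°C/km): ΔT = -9.9 × 1 = -9.9°C → T = 11.6°C
1100 → 2100 m (saturated, 6.7°C/km): ΔT = -6.7 × 1 = -6.7°C → T = 4.9°C

4.9°C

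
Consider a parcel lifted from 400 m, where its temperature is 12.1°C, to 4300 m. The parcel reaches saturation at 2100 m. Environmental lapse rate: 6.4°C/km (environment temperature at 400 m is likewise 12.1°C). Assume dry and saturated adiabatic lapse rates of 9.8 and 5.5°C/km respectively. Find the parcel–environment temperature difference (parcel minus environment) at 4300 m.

Parcel:
  400–2100 m, dry: Δz = 1.7 km ⇒ ΔT = -16.66°C; T = -4.56°C
  2100–4300 m, saturated: Δz = 2.2 km ⇒ ΔT = -12.1°C; T = -16.66°C
Environment:
  400–4300 m, environment: Δz = 3.9 km ⇒ ΔT = -24.96°C; T = -12.86°C
T_parcel − T_env = -16.66 − (-12.86) = -3.8°C

-3.8°C (parcel cooler than environment)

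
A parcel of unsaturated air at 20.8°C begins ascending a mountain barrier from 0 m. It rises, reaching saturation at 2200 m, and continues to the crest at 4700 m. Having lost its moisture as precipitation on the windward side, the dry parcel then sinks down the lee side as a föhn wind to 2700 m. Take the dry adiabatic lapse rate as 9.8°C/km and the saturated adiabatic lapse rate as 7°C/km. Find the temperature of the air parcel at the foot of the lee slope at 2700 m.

1.34°C

0–2200 m, dry: Δz = 2.2 km ⇒ ΔT = -21.56°C; T = -0.76°C
2200–4700 m, saturated: Δz = 2.5 km ⇒ ΔT = -17.5°C; T = -18.26°C
4700–2700 m, dry descent: Δz = 2 km ⇒ ΔT = +19.6°C; T = 1.34°C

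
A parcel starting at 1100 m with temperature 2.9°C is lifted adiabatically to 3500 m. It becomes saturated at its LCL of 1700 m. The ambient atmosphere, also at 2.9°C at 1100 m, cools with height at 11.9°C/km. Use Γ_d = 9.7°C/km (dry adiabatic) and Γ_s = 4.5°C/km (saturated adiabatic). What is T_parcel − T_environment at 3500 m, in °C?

Parcel:
  From 1100 m to 1700 m (dry): cools by 9.7 × 0.6 = 5.82°C, giving -2.92°C.
  From 1700 m to 3500 m (saturated): cools by 4.5 × 1.8 = 8.1°C, giving -11.02°C.
Environment:
  From 1100 m to 3500 m (environment): cools by 11.9 × 2.4 = 28.56°C, giving -25.66°C.
T_parcel − T_env = -11.02 − (-25.66) = +14.64°C

+14.64°C (parcel warmer than environment)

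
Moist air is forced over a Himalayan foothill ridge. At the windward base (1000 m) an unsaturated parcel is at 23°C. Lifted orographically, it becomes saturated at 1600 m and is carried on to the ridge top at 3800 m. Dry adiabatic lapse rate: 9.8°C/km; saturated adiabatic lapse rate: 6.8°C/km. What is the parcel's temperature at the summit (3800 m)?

2.16°C

1000–1600 m, dry: Δz = 0.6 km ⇒ ΔT = -5.88°C; T = 17.12°C
1600–3800 m, saturated: Δz = 2.2 km ⇒ ΔT = -14.96°C; T = 2.16°C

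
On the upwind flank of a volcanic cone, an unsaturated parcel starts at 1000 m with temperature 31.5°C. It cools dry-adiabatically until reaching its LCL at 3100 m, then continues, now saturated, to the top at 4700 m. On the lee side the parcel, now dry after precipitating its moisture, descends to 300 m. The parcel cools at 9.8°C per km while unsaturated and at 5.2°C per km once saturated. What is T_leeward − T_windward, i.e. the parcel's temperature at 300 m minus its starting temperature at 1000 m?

Dry to 3100 m: -9.8 × 2.1 km = -20.58°C, so T = 10.92°C.
Saturated to 4700 m: -5.2 × 1.6 km = -8.32°C, so T = 2.6°C.
Dry descent to 300 m: +9.8 × 4.4 km = +43.12°C, so T = 45.72°C.
Net change vs windward start: 45.72 − 31.5 = +14.22°C

+14.22°C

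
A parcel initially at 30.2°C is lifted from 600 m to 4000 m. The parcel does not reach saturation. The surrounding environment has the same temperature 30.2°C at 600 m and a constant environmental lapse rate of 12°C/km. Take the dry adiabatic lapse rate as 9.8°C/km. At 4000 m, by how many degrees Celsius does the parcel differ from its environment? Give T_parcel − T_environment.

+7.48°C (parcel warmer than environment)

Parcel:
  Dry to 4000 m: -9.8 × 3.4 km = -33.32°C, so T = -3.12°C.
Environment:
  Environment to 4000 m: -12 × 3.4 km = -40.8°C, so T = -10.6°C.
T_parcel − T_env = -3.12 − (-10.6) = +7.48°C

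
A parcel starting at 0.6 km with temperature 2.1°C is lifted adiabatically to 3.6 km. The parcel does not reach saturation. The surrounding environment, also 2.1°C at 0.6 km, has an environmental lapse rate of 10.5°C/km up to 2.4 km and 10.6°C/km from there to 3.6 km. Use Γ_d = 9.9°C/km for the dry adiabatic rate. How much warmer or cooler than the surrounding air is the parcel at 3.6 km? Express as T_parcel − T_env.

Parcel:
  From 600 m to 3600 m (dry): cools by 9.9 × 3 = 29.7°C, giving -27.6°C.
Environment:
  From 600 m to 2400 m (environment, lower layer): cools by 10.5 × 1.8 = 18.9°C, giving -16.8°C.
  From 2400 m to 3600 m (environment, upper layer): cools by 10.6 × 1.2 = 12.72°C, giving -29.52°C.
T_parcel − T_env = -27.6 − (-29.52) = +1.92°C

+1.92°C (parcel warmer than environment)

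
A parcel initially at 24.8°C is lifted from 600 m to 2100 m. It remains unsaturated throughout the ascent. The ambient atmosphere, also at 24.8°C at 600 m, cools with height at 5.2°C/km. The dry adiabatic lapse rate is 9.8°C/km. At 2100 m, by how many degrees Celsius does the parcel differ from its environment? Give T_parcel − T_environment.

Parcel:
  600–2100 m, dry: Δz = 1.5 km ⇒ ΔT = -14.7°C; T = 10.1°C
Environment:
  600–2100 m, environment: Δz = 1.5 km ⇒ ΔT = -7.8°C; T = 17°C
T_parcel − T_env = 10.1 − 17 = -6.9°C

-6.9°C (parcel cooler than environment)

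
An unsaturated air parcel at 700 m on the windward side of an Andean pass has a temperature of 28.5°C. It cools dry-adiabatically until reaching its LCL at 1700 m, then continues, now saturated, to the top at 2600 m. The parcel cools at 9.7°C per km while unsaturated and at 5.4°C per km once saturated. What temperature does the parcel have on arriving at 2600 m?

700–1700 m, dry: Δz = 1 km ⇒ ΔT = -9.7°C; T = 18.8°C
1700–2600 m, saturated: Δz = 0.9 km ⇒ ΔT = -4.86°C; T = 13.94°C

13.94°C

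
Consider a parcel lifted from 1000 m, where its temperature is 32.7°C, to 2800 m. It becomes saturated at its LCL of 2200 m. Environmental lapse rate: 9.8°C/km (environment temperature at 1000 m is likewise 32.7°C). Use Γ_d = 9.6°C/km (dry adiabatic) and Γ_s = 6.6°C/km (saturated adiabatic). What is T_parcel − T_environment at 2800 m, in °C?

+2.16°C (parcel warmer than environment)

Parcel:
  Dry to 2200 m: -9.6 × 1.2 km = -11.52°C, so T = 21.18°C.
  Saturated to 2800 m: -6.6 × 0.6 km = -3.96°C, so T = 17.22°C.
Environment:
  Environment to 2800 m: -9.8 × 1.8 km = -17.64°C, so T = 15.06°C.
T_parcel − T_env = 17.22 − 15.06 = +2.16°C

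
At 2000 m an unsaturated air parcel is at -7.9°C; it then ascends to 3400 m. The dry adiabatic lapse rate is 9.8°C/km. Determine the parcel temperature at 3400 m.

-21.62°C

Dry adiabatic to 3400 m: -9.8 × 1.4 km = -13.72°C, so T = -21.62°C.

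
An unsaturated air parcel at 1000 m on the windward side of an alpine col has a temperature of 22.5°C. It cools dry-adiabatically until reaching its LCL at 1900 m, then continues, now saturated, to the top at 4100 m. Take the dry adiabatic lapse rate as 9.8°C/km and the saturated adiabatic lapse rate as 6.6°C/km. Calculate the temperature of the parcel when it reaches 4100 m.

1000–1900 m, dry: Δz = 0.9 km ⇒ ΔT = -8.82°C; T = 13.68°C
1900–4100 m, saturated: Δz = 2.2 km ⇒ ΔT = -14.52°C; T = -0.84°C

-0.84°C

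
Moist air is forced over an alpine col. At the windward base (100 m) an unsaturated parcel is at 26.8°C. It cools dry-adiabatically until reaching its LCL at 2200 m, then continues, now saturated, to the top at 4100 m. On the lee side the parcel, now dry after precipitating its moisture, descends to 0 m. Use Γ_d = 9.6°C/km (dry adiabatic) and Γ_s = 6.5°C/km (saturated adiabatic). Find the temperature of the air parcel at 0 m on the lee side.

Dry to 2200 m: -9.6 × 2.1 km = -20.16°C, so T = 6.64°C.
Saturated to 4100 m: -6.5 × 1.9 km = -12.35°C, so T = -5.71°C.
Dry descent to 0 m: +9.6 × 4.1 km = +39.36°C, so T = 33.65°C.

33.65°C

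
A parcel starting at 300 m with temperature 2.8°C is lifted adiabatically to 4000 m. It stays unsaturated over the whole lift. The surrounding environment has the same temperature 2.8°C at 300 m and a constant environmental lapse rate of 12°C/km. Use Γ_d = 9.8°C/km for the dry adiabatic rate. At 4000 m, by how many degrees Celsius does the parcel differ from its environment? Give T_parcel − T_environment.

Parcel:
  Dry to 4000 m: -9.8 × 3.7 km = -36.26°C, so T = -33.46°C.
Environment:
  Environment to 4000 m: -12 × 3.7 km = -44.4°C, so T = -41.6°C.
T_parcel − T_env = -33.46 − (-41.6) = +8.14°C

+8.14°C (parcel warmer than environment)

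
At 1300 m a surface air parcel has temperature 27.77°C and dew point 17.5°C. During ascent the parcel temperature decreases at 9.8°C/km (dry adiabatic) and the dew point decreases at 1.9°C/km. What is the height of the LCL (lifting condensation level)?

T and T_d converge at 9.8 − 1.9 = 7.9°C per km
Height above start = (27.77 − 17.5) / 7.9 = 1.3 km
LCL altitude = 1300 m + 1300 m = 2600 m

2600 m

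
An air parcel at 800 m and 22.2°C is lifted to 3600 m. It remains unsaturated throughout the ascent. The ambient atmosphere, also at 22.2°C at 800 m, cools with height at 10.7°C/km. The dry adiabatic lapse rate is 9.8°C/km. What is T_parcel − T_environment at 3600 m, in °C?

Parcel:
  800–3600 m, dry: Δz = 2.8 km ⇒ ΔT = -27.44°C; T = -5.24°C
Environment:
  800–3600 m, environment: Δz = 2.8 km ⇒ ΔT = -29.96°C; T = -7.76°C
T_parcel − T_env = -5.24 − (-7.76) = +2.52°C

+2.52°C (parcel warmer than environment)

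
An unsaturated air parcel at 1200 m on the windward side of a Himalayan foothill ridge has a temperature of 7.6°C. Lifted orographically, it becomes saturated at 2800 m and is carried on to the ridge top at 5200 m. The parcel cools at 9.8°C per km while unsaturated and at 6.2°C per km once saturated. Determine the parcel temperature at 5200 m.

1200 → 2800 m (dry, 9.8°C/km): ΔT = -9.8 × 1.6 = -15.68°C → T = -8.08°C
2800 → 5200 m (saturated, 6.2°C/km): ΔT = -6.2 × 2.4 = -14.88°C → T = -22.96°C

-22.96°C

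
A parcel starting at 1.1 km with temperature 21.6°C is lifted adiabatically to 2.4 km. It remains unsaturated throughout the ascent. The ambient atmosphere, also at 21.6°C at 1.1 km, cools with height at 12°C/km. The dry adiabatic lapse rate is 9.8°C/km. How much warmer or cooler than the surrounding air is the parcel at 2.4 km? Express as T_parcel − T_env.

+2.86°C (parcel warmer than environment)

Parcel:
  1100–2400 m, dry: Δz = 1.3 km ⇒ ΔT = -12.74°C; T = 8.86°C
Environment:
  1100–2400 m, environment: Δz = 1.3 km ⇒ ΔT = -15.6°C; T = 6°C
T_parcel − T_env = 8.86 − 6 = +2.86°C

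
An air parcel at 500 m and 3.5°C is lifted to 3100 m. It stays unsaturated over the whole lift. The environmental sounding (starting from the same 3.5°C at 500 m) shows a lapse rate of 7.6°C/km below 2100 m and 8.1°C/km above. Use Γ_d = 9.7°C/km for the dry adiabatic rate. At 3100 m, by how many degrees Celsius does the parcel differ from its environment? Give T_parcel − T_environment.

-4.96°C (parcel cooler than environment)

Parcel:
  Dry to 3100 m: -9.7 × 2.6 km = -25.22°C, so T = -21.72°C.
Environment:
  Environment, lower layer to 2100 m: -7.6 × 1.6 km = -12.16°C, so T = -8.66°C.
  Environment, upper layer to 3100 m: -8.1 × 1 km = -8.1°C, so T = -16.76°C.
T_parcel − T_env = -21.72 − (-16.76) = -4.96°C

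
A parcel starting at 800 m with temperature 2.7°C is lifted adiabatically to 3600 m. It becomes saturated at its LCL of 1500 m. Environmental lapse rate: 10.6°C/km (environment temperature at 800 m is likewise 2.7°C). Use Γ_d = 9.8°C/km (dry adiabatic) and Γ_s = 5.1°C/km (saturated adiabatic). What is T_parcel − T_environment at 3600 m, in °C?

+12.11°C (parcel warmer than environment)

Parcel:
  800 → 1500 m (dry, 9.8°C/km): ΔT = -9.8 × 0.7 = -6.86°C → T = -4.16°C
  1500 → 3600 m (saturated, 5.1°C/km): ΔT = -5.1 × 2.1 = -10.71°C → T = -14.87°C
Environment:
  800 → 3600 m (environment, 10.6°C/km): ΔT = -10.6 × 2.8 = -29.68°C → T = -26.98°C
T_parcel − T_env = -14.87 − (-26.98) = +12.11°C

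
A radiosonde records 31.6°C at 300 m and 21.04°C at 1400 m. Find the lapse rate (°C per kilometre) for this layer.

Γ = −ΔT/Δz = (31.6 − 21.04) / (1400 − 300) m
  = 10.56°C / 1.1 km = 9.6°C/km

9.6°C/km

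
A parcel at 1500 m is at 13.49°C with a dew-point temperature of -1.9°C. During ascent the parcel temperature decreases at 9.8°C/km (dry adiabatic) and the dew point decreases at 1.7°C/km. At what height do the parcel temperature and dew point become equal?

3400 m

T and T_d converge at 9.8 − 1.7 = 8.1°C per km
Height above start = (13.49 − (-1.9)) / 8.1 = 1.9 km
LCL altitude = 1500 m + 1900 m = 3400 m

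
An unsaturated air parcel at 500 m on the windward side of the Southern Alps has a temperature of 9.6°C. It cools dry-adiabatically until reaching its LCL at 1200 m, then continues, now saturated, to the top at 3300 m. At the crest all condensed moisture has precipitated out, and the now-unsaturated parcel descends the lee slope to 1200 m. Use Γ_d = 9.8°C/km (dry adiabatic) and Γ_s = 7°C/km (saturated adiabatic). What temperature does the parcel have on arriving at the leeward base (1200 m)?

500–1200 m, dry: Δz = 0.7 km ⇒ ΔT = -6.86°C; T = 2.74°C
1200–3300 m, saturated: Δz = 2.1 km ⇒ ΔT = -14.7°C; T = -11.96°C
3300–1200 m, dry descent: Δz = 2.1 km ⇒ ΔT = +20.58°C; T = 8.62°C

8.62°C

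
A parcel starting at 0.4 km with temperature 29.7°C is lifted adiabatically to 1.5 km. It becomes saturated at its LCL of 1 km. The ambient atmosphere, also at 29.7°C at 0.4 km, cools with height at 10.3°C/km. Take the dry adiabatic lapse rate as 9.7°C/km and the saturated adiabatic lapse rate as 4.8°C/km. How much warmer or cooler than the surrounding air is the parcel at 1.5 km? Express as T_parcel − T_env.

+3.11°C (parcel warmer than environment)

Parcel:
  Dry to 1000 m: -9.7 × 0.6 km = -5.82°C, so T = 23.88°C.
  Saturated to 1500 m: -4.8 × 0.5 km = -2.4°C, so T = 21.48°C.
Environment:
  Environment to 1500 m: -10.3 × 1.1 km = -11.33°C, so T = 18.37°C.
T_parcel − T_env = 21.48 − 18.37 = +3.11°C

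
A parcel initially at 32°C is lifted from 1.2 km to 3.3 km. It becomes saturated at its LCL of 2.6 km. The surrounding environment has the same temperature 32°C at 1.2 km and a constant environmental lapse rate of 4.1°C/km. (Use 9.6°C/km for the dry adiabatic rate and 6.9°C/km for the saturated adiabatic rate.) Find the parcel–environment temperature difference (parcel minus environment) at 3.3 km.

-9.66°C (parcel cooler than environment)

Parcel:
  1200–2600 m, dry: Δz = 1.4 km ⇒ ΔT = -13.44°C; T = 18.56°C
  2600–3300 m, saturated: Δz = 0.7 km ⇒ ΔT = -4.83°C; T = 13.73°C
Environment:
  1200–3300 m, environment: Δz = 2.1 km ⇒ ΔT = -8.61°C; T = 23.39°C
T_parcel − T_env = 13.73 − 23.39 = -9.66°C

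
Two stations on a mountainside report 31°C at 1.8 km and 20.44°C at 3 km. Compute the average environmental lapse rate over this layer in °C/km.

Γ = −ΔT/Δz = (31 − 20.44) / (3000 − 1800) m
  = 10.56°C / 1.2 km = 8.8°C/km

8.8°C/km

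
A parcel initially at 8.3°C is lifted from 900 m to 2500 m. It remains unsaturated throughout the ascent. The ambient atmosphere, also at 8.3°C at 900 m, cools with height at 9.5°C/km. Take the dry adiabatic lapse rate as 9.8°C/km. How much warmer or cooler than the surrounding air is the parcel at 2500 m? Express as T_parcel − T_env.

-0.48°C (parcel cooler than environment)

Parcel:
  900 → 2500 m (dry, 9.8°C/km): ΔT = -9.8 × 1.6 = -15.68°C → T = -7.38°C
Environment:
  900 → 2500 m (environment, 9.5°C/km): ΔT = -9.5 × 1.6 = -15.2°C → T = -6.9°C
T_parcel − T_env = -7.38 − (-6.9) = -0.48°C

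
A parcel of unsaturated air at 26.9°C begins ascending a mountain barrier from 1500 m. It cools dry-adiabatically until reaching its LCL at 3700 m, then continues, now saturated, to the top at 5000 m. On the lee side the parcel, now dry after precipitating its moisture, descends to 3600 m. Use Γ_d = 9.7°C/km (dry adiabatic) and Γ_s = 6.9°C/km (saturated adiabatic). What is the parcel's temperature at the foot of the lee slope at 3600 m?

10.17°C

From 1500 m to 3700 m (dry): cools by 9.7 × 2.2 = 21.34°C, giving 5.56°C.
From 3700 m to 5000 m (saturated): cools by 6.9 × 1.3 = 8.97°C, giving -3.41°C.
From 5000 m to 3600 m (dry descent): warms by 9.7 × 1.4 = 13.58°C, giving 10.17°C.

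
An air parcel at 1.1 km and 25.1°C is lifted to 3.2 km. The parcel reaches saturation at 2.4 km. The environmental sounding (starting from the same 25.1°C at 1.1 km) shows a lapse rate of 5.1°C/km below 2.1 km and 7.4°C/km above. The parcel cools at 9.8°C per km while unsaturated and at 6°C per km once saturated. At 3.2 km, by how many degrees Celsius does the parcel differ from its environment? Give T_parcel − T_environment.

-4.3°C (parcel cooler than environment)

Parcel:
  From 1100 m to 2400 m (dry): cools by 9.8 × 1.3 = 12.74°C, giving 12.36°C.
  From 2400 m to 3200 m (saturated): cools by 6 × 0.8 = 4.8°C, giving 7.56°C.
Environment:
  From 1100 m to 2100 m (environment, lower layer): cools by 5.1 × 1 = 5.1°C, giving 20°C.
  From 2100 m to 3200 m (environment, upper layer): cools by 7.4 × 1.1 = 8.14°C, giving 11.86°C.
T_parcel − T_env = 7.56 − 11.86 = -4.3°C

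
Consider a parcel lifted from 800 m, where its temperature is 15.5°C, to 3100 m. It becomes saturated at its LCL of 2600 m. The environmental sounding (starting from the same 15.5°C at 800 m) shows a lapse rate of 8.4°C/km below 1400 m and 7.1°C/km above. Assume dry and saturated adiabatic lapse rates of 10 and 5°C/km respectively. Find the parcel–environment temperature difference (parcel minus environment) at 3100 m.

-3.39°C (parcel cooler than environment)

Parcel:
  800–2600 m, dry: Δz = 1.8 km ⇒ ΔT = -18°C; T = -2.5°C
  2600–3100 m, saturated: Δz = 0.5 km ⇒ ΔT = -2.5°C; T = -5°C
Environment:
  800–1400 m, environment, lower layer: Δz = 0.6 km ⇒ ΔT = -5.04°C; T = 10.46°C
  1400–3100 m, environment, upper layer: Δz = 1.7 km ⇒ ΔT = -12.07°C; T = -1.61°C
T_parcel − T_env = -5 − (-1.61) = -3.39°C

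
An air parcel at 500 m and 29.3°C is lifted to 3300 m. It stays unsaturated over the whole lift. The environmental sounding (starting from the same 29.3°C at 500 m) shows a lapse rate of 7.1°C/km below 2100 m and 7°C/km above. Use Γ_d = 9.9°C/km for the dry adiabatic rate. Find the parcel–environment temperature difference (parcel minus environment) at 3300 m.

-7.96°C (parcel cooler than environment)

Parcel:
  500–3300 m, dry: Δz = 2.8 km ⇒ ΔT = -27.72°C; T = 1.58°C
Environment:
  500–2100 m, environment, lower layer: Δz = 1.6 km ⇒ ΔT = -11.36°C; T = 17.94°C
  2100–3300 m, environment, upper layer: Δz = 1.2 km ⇒ ΔT = -8.4°C; T = 9.54°C
T_parcel − T_env = 1.58 − 9.54 = -7.96°C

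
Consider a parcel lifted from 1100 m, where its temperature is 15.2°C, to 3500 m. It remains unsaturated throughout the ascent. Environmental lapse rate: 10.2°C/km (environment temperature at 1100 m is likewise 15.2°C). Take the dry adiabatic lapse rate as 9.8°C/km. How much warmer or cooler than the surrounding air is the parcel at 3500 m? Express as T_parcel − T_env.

Parcel:
  1100 → 3500 m (dry, 9.8°C/km): ΔT = -9.8 × 2.4 = -23.52°C → T = -8.32°C
Environment:
  1100 → 3500 m (environment, 10.2°C/km): ΔT = -10.2 × 2.4 = -24.48°C → T = -9.28°C
T_parcel − T_env = -8.32 − (-9.28) = +0.96°C

+0.96°C (parcel warmer than environment)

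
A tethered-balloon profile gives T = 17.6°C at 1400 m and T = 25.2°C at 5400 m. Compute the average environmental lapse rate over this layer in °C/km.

Γ = −ΔT/Δz = (17.6 − 25.2) / (5400 − 1400) m
  = -7.6°C / 4 km = -1.9°C/km

-1.9°C/km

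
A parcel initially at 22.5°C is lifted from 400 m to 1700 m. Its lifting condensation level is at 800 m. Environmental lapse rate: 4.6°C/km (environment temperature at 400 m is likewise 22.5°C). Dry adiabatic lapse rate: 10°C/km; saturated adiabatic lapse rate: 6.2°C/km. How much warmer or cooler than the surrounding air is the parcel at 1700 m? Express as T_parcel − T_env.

-3.6°C (parcel cooler than environment)

Parcel:
  Dry to 800 m: -10 × 0.4 km = -4°C, so T = 18.5°C.
  Saturated to 1700 m: -6.2 × 0.9 km = -5.58°C, so T = 12.92°C.
Environment:
  Environment to 1700 m: -4.6 × 1.3 km = -5.98°C, so T = 16.52°C.
T_parcel − T_env = 12.92 − 16.52 = -3.6°C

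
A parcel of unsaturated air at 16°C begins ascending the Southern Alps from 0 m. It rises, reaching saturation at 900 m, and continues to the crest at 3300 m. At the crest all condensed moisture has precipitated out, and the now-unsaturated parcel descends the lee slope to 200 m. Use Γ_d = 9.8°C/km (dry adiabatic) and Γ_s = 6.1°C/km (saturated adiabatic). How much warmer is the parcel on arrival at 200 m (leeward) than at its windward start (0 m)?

+6.92°C

0 → 900 m (dry, 9.8°C/km): ΔT = -9.8 × 0.9 = -8.82°C → T = 7.18°C
900 → 3300 m (saturated, 6.1°C/km): ΔT = -6.1 × 2.4 = -14.64°C → T = -7.46°C
3300 → 200 m (dry descent, 9.8°C/km): ΔT = +9.8 × 3.1 = +30.38°C → T = 22.92°C
Net change vs windward start: 22.92 − 16 = +6.92°C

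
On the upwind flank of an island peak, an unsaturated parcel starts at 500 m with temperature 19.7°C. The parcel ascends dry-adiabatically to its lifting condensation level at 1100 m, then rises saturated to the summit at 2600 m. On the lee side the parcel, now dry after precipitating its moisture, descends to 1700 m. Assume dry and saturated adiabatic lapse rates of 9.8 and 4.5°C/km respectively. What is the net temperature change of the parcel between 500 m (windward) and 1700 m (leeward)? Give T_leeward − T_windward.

-3.81°C

From 500 m to 1100 m (dry): cools by 9.8 × 0.6 = 5.88°C, giving 13.82°C.
From 1100 m to 2600 m (saturated): cools by 4.5 × 1.5 = 6.75°C, giving 7.07°C.
From 2600 m to 1700 m (dry descent): warms by 9.8 × 0.9 = 8.82°C, giving 15.89°C.
Net change vs windward start: 15.89 − 19.7 = -3.81°C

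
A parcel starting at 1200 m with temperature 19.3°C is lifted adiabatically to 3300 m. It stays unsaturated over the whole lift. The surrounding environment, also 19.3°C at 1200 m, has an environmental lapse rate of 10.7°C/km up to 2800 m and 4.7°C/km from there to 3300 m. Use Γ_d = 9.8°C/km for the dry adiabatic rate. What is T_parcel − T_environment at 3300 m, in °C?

-1.11°C (parcel cooler than environment)

Parcel:
  From 1200 m to 3300 m (dry): cools by 9.8 × 2.1 = 20.58°C, giving -1.28°C.
Environment:
  From 1200 m to 2800 m (environment, lower layer): cools by 10.7 × 1.6 = 17.12°C, giving 2.18°C.
  From 2800 m to 3300 m (environment, upper layer): cools by 4.7 × 0.5 = 2.35°C, giving -0.17°C.
T_parcel − T_env = -1.28 − (-0.17) = -1.11°C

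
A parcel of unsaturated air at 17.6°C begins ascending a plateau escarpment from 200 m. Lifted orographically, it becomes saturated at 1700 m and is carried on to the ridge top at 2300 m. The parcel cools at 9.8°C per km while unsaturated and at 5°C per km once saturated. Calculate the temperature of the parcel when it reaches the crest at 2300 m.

200 → 1700 m (dry, 9.8°C/km): ΔT = -9.8 × 1.5 = -14.7°C → T = 2.9°C
1700 → 2300 m (saturated, 5°C/km): ΔT = -5 × 0.6 = -3°C → T = -0.1°C

-0.1°C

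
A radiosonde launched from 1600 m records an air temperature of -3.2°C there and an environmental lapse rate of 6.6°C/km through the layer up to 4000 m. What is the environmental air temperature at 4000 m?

From 1600 m to 4000 m (environmental): cools by 6.6 × 2.4 = 15.84°C, giving -19.04°C.

-19.04°C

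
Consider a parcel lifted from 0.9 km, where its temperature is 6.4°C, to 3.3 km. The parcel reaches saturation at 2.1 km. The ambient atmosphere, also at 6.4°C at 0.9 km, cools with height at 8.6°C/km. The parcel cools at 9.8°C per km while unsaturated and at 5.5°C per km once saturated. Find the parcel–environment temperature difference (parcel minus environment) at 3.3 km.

Parcel:
  900–2100 m, dry: Δz = 1.2 km ⇒ ΔT = -11.76°C; T = -5.36°C
  2100–3300 m, saturated: Δz = 1.2 km ⇒ ΔT = -6.6°C; T = -11.96°C
Environment:
  900–3300 m, environment: Δz = 2.4 km ⇒ ΔT = -20.64°C; T = -14.24°C
T_parcel − T_env = -11.96 − (-14.24) = +2.28°C

+2.28°C (parcel warmer than environment)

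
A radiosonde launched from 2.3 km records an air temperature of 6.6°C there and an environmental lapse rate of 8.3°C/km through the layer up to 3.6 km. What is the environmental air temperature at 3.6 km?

-4.19°C

2300–3600 m, environmental: Δz = 1.3 km ⇒ ΔT = -10.79°C; T = -4.19°C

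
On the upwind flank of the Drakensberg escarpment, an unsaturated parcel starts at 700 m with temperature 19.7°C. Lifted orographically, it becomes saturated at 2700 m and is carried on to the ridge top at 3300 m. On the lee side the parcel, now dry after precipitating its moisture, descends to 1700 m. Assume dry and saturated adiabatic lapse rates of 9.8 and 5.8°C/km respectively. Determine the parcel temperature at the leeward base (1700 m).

Dry to 2700 m: -9.8 × 2 km = -19.6°C, so T = 0.1°C.
Saturated to 3300 m: -5.8 × 0.6 km = -3.48°C, so T = -3.38°C.
Dry descent to 1700 m: +9.8 × 1.6 km = +15.68°C, so T = 12.3°C.

12.3°C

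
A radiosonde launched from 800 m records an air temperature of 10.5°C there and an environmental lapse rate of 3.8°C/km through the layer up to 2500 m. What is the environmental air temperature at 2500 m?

From 800 m to 2500 m (environmental): cools by 3.8 × 1.7 = 6.46°C, giving 4.04°C.

4.04°C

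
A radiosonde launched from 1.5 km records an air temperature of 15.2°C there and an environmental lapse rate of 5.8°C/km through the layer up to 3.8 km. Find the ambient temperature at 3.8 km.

1500 → 3800 m (environmental, 5.8°C/km): ΔT = -5.8 × 2.3 = -13.34°C → T = 1.86°C

1.86°C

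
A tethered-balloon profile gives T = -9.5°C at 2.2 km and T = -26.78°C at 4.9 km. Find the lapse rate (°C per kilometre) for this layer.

6.4°C/km

Γ = −ΔT/Δz = (-9.5 − (-26.78)) / (4900 − 2200) m
  = 17.28°C / 2.7 km = 6.4°C/km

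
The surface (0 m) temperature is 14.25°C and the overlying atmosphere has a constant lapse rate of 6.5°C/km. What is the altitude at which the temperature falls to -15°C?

4500 m

Height above start = (14.25 − (-15)) / 6.5 = 4.5 km
Altitude = 0 m + 4500 m = 4500 m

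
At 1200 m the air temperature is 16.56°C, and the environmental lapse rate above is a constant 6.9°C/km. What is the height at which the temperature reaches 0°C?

3600 m

Height above start = (16.56 − 0) / 6.9 = 2.4 km
Altitude = 1200 m + 2400 m = 3600 m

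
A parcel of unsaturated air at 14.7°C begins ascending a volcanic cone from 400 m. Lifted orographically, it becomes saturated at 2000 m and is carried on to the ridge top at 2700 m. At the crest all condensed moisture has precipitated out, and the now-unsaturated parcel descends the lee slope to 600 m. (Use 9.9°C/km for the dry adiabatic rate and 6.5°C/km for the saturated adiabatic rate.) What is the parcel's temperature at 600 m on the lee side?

Dry to 2000 m: -9.9 × 1.6 km = -15.84°C, so T = -1.14°C.
Saturated to 2700 m: -6.5 × 0.7 km = -4.55°C, so T = -5.69°C.
Dry descent to 600 m: +9.9 × 2.1 km = +20.79°C, so T = 15.1°C.

15.1°C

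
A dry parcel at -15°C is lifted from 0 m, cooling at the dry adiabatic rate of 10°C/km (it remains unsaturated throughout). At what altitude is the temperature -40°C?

2500 m

Height above start = (-15 − (-40)) / 10 = 2.5 km
Altitude = 0 m + 2500 m = 2500 m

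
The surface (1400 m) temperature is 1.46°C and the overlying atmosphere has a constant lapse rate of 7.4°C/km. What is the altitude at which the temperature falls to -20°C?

Height above start = (1.46 − (-20)) / 7.4 = 2.9 km
Altitude = 1400 m + 2900 m = 4300 m

4300 m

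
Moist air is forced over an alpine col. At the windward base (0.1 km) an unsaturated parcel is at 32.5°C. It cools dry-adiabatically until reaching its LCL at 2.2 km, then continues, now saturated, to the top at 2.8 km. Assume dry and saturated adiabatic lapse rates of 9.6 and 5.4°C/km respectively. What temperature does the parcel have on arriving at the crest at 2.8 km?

9.1°C

100–2200 m, dry: Δz = 2.1 km ⇒ ΔT = -20.16°C; T = 12.34°C
2200–2800 m, saturated: Δz = 0.6 km ⇒ ΔT = -3.24°C; T = 9.1°C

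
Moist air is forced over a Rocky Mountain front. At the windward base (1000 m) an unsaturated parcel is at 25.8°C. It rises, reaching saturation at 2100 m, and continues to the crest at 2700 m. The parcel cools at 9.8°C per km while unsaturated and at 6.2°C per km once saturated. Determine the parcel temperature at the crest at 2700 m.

From 1000 m to 2100 m (dry): cools by 9.8 × 1.1 = 10.78°C, giving 15.02°C.
From 2100 m to 2700 m (saturated): cools by 6.2 × 0.6 = 3.72°C, giving 11.3°C.

11.3°C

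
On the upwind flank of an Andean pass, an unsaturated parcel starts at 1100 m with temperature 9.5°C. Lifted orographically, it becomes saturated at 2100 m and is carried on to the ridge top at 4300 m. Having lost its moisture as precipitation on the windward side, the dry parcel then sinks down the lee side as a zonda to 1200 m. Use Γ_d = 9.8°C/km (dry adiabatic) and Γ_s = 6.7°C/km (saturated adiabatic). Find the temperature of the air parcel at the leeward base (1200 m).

1100–2100 m, dry: Δz = 1 km ⇒ ΔT = -9.8°C; T = -0.3°C
2100–4300 m, saturated: Δz = 2.2 km ⇒ ΔT = -14.74°C; T = -15.04°C
4300–1200 m, dry descent: Δz = 3.1 km ⇒ ΔT = +30.38°C; T = 15.34°C

15.34°C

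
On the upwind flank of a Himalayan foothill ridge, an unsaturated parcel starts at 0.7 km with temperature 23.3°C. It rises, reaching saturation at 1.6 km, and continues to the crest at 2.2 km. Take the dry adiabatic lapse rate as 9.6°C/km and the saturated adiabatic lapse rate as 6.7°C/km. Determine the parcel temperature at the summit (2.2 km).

From 700 m to 1600 m (dry): cools by 9.6 × 0.9 = 8.64°C, giving 14.66°C.
From 1600 m to 2200 m (saturated): cools by 6.7 × 0.6 = 4.02°C, giving 10.64°C.

10.64°C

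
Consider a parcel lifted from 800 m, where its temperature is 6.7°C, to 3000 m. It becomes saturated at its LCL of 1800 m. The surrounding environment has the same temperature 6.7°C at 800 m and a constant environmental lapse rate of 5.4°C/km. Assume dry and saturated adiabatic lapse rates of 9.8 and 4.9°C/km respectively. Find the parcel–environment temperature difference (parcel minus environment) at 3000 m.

Parcel:
  800 → 1800 m (dry, 9.8°C/km): ΔT = -9.8 × 1 = -9.8°C → T = -3.1°C
  1800 → 3000 m (saturated, 4.9°C/km): ΔT = -4.9 × 1.2 = -5.88°C → T = -8.98°C
Environment:
  800 → 3000 m (environment, 5.4°C/km): ΔT = -5.4 × 2.2 = -11.88°C → T = -5.18°C
T_parcel − T_env = -8.98 − (-5.18) = -3.8°C

-3.8°C (parcel cooler than environment)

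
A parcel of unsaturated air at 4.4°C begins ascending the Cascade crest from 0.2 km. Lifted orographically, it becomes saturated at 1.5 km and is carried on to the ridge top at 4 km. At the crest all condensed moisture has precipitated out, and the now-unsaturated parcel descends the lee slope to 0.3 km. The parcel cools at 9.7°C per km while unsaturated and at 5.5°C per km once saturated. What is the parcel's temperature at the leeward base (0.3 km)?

13.93°C

200 → 1500 m (dry, 9.7°C/km): ΔT = -9.7 × 1.3 = -12.61°C → T = -8.21°C
1500 → 4000 m (saturated, 5.5°C/km): ΔT = -5.5 × 2.5 = -13.75°C → T = -21.96°C
4000 → 300 m (dry descent, 9.7°C/km): ΔT = +9.7 × 3.7 = +35.89°C → T = 13.93°C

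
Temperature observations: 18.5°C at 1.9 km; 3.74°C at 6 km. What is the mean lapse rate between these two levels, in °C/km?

Γ = −ΔT/Δz = (18.5 − 3.74) / (6000 − 1900) m
  = 14.76°C / 4.1 km = 3.6°C/km

3.6°C/km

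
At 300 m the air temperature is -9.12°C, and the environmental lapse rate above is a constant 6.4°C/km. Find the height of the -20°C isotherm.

2000 m

Height above start = (-9.12 − (-20)) / 6.4 = 1.7 km
Altitude = 300 m + 1700 m = 2000 m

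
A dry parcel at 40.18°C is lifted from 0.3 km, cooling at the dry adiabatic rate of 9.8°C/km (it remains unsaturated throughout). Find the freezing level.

4.4 km

Height above start = (40.18 − 0) / 9.8 = 4.1 km
Altitude = 300 m + 4100 m = 4400 m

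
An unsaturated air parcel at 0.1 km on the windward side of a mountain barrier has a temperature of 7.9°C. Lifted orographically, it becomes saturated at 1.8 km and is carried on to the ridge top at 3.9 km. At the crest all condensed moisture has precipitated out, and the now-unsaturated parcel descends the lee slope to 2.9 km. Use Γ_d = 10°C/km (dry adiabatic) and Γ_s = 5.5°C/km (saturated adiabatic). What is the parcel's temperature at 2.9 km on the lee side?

100–1800 m, dry: Δz = 1.7 km ⇒ ΔT = -17°C; T = -9.1°C
1800–3900 m, saturated: Δz = 2.1 km ⇒ ΔT = -11.55°C; T = -20.65°C
3900–2900 m, dry descent: Δz = 1 km ⇒ ΔT = +10°C; T = -10.65°C

-10.65°C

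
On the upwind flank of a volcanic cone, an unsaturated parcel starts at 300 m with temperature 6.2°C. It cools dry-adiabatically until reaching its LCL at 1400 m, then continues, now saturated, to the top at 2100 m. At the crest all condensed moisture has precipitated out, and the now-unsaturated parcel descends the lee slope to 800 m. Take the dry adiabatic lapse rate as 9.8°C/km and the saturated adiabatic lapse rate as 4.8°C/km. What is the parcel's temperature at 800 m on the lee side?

4.8°C

300 → 1400 m (dry, 9.8°C/km): ΔT = -9.8 × 1.1 = -10.78°C → T = -4.58°C
1400 → 2100 m (saturated, 4.8°C/km): ΔT = -4.8 × 0.7 = -3.36°C → T = -7.94°C
2100 → 800 m (dry descent, 9.8°C/km): ΔT = +9.8 × 1.3 = +12.74°C → T = 4.8°C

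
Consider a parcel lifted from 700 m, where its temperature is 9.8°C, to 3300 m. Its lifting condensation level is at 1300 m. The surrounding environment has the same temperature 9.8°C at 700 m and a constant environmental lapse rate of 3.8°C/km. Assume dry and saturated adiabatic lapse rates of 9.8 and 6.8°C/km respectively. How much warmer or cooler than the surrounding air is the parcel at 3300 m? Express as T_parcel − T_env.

Parcel:
  700 → 1300 m (dry, 9.8°C/km): ΔT = -9.8 × 0.6 = -5.88°C → T = 3.92°C
  1300 → 3300 m (saturated, 6.8°C/km): ΔT = -6.8 × 2 = -13.6°C → T = -9.68°C
Environment:
  700 → 3300 m (environment, 3.8°C/km): ΔT = -3.8 × 2.6 = -9.88°C → T = -0.08°C
T_parcel − T_env = -9.68 − (-0.08) = -9.6°C

-9.6°C (parcel cooler than environment)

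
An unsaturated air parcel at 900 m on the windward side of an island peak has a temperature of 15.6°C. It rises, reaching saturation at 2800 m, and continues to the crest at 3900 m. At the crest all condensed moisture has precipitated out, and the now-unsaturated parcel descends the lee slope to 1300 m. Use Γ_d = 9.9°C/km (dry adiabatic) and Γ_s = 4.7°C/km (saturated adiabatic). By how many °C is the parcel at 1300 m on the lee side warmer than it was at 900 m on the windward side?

+1.76°C

Dry to 2800 m: -9.9 × 1.9 km = -18.81°C, so T = -3.21°C.
Saturated to 3900 m: -4.7 × 1.1 km = -5.17°C, so T = -8.38°C.
Dry descent to 1300 m: +9.9 × 2.6 km = +25.74°C, so T = 17.36°C.
Net change vs windward start: 17.36 − 15.6 = +1.76°C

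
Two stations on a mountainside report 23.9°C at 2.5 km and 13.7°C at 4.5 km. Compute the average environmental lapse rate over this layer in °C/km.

Γ = −ΔT/Δz = (23.9 − 13.7) / (4500 − 2500) m
  = 10.2°C / 2 km = 5.1°C/km

5.1°C/km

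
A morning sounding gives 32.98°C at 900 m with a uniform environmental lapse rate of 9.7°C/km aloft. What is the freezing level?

4300 m

Height above start = (32.98 − 0) / 9.7 = 3.4 km
Altitude = 900 m + 3400 m = 4300 m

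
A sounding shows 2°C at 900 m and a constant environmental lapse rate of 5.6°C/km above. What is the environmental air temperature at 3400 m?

-12°C

900–3400 m, environmental: Δz = 2.5 km ⇒ ΔT = -14°C; T = -12°C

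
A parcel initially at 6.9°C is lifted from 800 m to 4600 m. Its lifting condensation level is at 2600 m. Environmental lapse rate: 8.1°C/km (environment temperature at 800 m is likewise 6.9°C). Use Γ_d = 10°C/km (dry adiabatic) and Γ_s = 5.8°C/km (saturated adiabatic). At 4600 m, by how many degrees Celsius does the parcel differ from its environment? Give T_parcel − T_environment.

Parcel:
  800–2600 m, dry: Δz = 1.8 km ⇒ ΔT = -18°C; T = -11.1°C
  2600–4600 m, saturated: Δz = 2 km ⇒ ΔT = -11.6°C; T = -22.7°C
Environment:
  800–4600 m, environment: Δz = 3.8 km ⇒ ΔT = -30.78°C; T = -23.88°C
T_parcel − T_env = -22.7 − (-23.88) = +1.18°C

+1.18°C (parcel warmer than environment)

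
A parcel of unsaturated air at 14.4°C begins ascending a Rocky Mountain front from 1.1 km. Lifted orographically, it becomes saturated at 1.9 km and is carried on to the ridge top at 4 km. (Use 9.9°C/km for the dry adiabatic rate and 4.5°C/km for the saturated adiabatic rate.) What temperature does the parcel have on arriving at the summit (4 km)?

From 1100 m to 1900 m (dry): cools by 9.9 × 0.8 = 7.92°C, giving 6.48°C.
From 1900 m to 4000 m (saturated): cools by 4.5 × 2.1 = 9.45°C, giving -2.97°C.

-2.97°C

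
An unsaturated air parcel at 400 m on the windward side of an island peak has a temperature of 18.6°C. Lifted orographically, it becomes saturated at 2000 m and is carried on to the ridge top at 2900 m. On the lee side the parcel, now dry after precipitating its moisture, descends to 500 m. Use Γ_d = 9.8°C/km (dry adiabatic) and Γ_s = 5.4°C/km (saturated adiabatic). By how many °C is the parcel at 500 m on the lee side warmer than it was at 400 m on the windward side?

Dry to 2000 m: -9.8 × 1.6 km = -15.68°C, so T = 2.92°C.
Saturated to 2900 m: -5.4 × 0.9 km = -4.86°C, so T = -1.94°C.
Dry descent to 500 m: +9.8 × 2.4 km = +23.52°C, so T = 21.58°C.
Net change vs windward start: 21.58 − 18.6 = +2.98°C

+2.98°C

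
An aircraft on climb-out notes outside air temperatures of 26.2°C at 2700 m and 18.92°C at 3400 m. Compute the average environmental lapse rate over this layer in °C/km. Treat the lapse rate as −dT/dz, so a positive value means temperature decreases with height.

Γ = −ΔT/Δz = (26.2 − 18.92) / (3400 − 2700) m
  = 7.28°C / 0.7 km = 10.4°C/km

10.4°C/km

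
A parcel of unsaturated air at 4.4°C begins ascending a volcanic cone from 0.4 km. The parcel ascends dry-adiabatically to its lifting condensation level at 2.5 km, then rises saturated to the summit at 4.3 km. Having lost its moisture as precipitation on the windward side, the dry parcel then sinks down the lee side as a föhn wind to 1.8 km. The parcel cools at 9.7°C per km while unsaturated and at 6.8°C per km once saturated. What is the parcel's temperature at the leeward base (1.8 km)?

-3.96°C

400–2500 m, dry: Δz = 2.1 km ⇒ ΔT = -20.37°C; T = -15.97°C
2500–4300 m, saturated: Δz = 1.8 km ⇒ ΔT = -12.24°C; T = -28.21°C
4300–1800 m, dry descent: Δz = 2.5 km ⇒ ΔT = +24.25°C; T = -3.96°C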